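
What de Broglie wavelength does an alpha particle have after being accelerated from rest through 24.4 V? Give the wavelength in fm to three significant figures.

λ = 2060 fm

KE = 2eV = 2 × 1.602 × 10⁻¹⁹ × 24.40 = 7.818 × 10⁻¹⁸ J.
p = √(2mKE) = √(2 × 6.645 × 10⁻²⁷ × 7.818 × 10⁻¹⁸) = 3.223 × 10⁻²² kg·m/s.
λ = h/p = 6.626 × 10⁻³⁴ / 3.223 × 10⁻²² = 2.06 × 10⁻¹² m = 2060 fm.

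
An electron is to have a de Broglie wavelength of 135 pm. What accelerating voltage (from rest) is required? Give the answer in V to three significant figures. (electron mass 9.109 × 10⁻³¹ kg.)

V = 82.5 V

p = h/λ = 6.626 × 10⁻³⁴ / 1.350 × 10⁻¹⁰ = 4.908 × 10⁻²⁴ kg·m/s.
KE = p²/(2m) = 1.322 × 10⁻¹⁷ J.
V = KE/e = 1.322 × 10⁻¹⁷ / (1.602 × 10⁻¹⁹) = 82.5 V.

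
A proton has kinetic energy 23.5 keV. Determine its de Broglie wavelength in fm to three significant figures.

λ = 187 fm

KE = 23.5 keV = 3.765 × 10⁻¹⁵ J.
p = √(2mKE) = √(2 × 1.673 × 10⁻²⁷ × 3.765 × 10⁻¹⁵) = 3.549 × 10⁻²¹ kg·m/s.
λ = h/p = 6.626 × 10⁻³⁴ / 3.549 × 10⁻²¹ = 1.87 × 10⁻¹³ m = 187 fm.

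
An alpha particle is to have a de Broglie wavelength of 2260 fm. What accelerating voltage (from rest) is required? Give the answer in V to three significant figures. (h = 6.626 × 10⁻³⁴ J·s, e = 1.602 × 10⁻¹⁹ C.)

V = 20.2 V

p = h/λ = 6.626 × 10⁻³⁴ / 2.260 × 10⁻¹² = 2.932 × 10⁻²² kg·m/s.
KE = p²/(2m) = 6.468 × 10⁻¹⁸ J.
V = KE/2e = 6.468 × 10⁻¹⁸ / (2 × 1.602 × 10⁻¹⁹) = 20.2 V.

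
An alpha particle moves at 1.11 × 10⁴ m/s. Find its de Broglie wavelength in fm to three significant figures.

λ = 8980 fm

p = mv = 6.645 × 10⁻²⁷ × 1.11 × 10⁴ = 7.376 × 10⁻²³ kg·m/s.
λ = h/p = 6.626 × 10⁻³⁴ / 7.376 × 10⁻²³ = 8.98 × 10⁻¹² m = 8980 fm.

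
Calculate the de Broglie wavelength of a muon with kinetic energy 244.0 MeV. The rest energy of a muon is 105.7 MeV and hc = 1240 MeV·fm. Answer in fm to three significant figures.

Total energy E = KE + m₀c² = 244.0 + 105.7 = 349.7 MeV.
(pc)² = E² − (m₀c²)² = (349.7)² − (105.7)² = 1.111 × 10⁵ MeV², so pc = 333.3 MeV.
λ = hc/(pc) = 1240 MeV·fm / 333.3 MeV = 3.72 fm.

λ = 3.72 fm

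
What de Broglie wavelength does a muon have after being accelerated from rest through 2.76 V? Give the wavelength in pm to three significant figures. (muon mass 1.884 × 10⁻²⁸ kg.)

KE = eV = 1.602 × 10⁻¹⁹ × 2.760 = 4.422 × 10⁻¹⁹ J.
p = √(2mKE) = √(2 × 1.884 × 10⁻²⁸ × 4.422 × 10⁻¹⁹) = 1.291 × 10⁻²³ kg·m/s.
λ = h/p = 6.626 × 10⁻³⁴ / 1.291 × 10⁻²³ = 5.13 × 10⁻¹¹ m = 51.3 pm.

λ = 51.3 pm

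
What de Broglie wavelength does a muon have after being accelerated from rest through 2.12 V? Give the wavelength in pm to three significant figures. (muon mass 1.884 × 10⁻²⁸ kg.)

λ = 58.6 pm

KE = eV = 1.602 × 10⁻¹⁹ × 2.120 = 3.396 × 10⁻¹⁹ J.
p = √(2mKE) = √(2 × 1.884 × 10⁻²⁸ × 3.396 × 10⁻¹⁹) = 1.131 × 10⁻²³ kg·m/s.
λ = h/p = 6.626 × 10⁻³⁴ / 1.131 × 10⁻²³ = 5.86 × 10⁻¹¹ m = 58.6 pm.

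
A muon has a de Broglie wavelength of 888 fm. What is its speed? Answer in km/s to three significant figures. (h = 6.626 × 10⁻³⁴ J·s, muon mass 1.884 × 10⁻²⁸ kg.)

p = h/λ = 6.626 × 10⁻³⁴ / 8.880 × 10⁻¹³ = 7.462 × 10⁻²² kg·m/s.
v = p/m = 7.462 × 10⁻²² / 1.884 × 10⁻²⁸ = 3.96 × 10⁶ m/s = 3960 km/s.

v = 3960 km/s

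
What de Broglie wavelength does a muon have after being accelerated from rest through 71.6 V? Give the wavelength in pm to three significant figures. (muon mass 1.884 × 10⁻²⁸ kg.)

KE = eV = 1.602 × 10⁻¹⁹ × 71.60 = 1.147 × 10⁻¹⁷ J.
p = √(2mKE) = √(2 × 1.884 × 10⁻²⁸ × 1.147 × 10⁻¹⁷) = 6.574 × 10⁻²³ kg·m/s.
λ = h/p = 6.626 × 10⁻³⁴ / 6.574 × 10⁻²³ = 1.01 × 10⁻¹¹ m = 10.1 pm.

λ = 10.1 pm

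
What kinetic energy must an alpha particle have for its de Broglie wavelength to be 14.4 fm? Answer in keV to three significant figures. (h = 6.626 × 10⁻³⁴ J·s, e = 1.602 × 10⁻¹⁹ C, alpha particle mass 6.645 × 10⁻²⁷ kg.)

KE = 994 keV

p = h/λ = 6.626 × 10⁻³⁴ / 1.440 × 10⁻¹⁴ = 4.601 × 10⁻²⁰ kg·m/s.
KE = p²/(2m) = (4.601 × 10⁻²⁰)² / (2 × 6.645 × 10⁻²⁷) = 1.593 × 10⁻¹³ J = 994 keV.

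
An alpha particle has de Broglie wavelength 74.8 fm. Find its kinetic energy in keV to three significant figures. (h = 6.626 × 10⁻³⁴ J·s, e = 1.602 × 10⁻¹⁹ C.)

p = h/λ = 6.626 × 10⁻³⁴ / 7.480 × 10⁻¹⁴ = 8.858 × 10⁻²¹ kg·m/s.
KE = p²/(2m) = (8.858 × 10⁻²¹)² / (2 × 6.645 × 10⁻²⁷) = 5.904 × 10⁻¹⁵ J = 36.9 keV.

KE = 36.9 keV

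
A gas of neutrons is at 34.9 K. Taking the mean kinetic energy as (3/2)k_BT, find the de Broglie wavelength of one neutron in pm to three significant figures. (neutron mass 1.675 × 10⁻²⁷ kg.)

KE = (3/2)k_BT = 1.5 × 1.381 × 10⁻²³ × 34.9 = 7.230 × 10⁻²² J.
p = √(2mKE) = √(2 × 1.675 × 10⁻²⁷ × 7.230 × 10⁻²²) = 1.556 × 10⁻²⁴ kg·m/s.
λ = h/p = 4.26 × 10⁻¹⁰ m = 426 pm.

λ = 426 pm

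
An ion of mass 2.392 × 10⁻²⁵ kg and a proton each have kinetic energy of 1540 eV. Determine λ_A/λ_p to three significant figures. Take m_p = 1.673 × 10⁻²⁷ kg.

λ_A/λ_p = 0.0836

At fixed KE, p = √(2mKE) so λ = h/p ∝ 1/√m.
λ_A/λ_p = √(m_p/m_A) = √(1.673 × 10⁻²⁷/2.392 × 10⁻²⁵) = √(6.994 × 10⁻³) = 0.0836.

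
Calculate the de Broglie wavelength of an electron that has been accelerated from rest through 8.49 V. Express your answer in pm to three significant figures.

KE = eV = 1.602 × 10⁻¹⁹ × 8.490 = 1.360 × 10⁻¹⁸ J.
p = √(2mKE) = √(2 × 9.109 × 10⁻³¹ × 1.360 × 10⁻¹⁸) = 1.574 × 10⁻²⁴ kg·m/s.
λ = h/p = 6.626 × 10⁻³⁴ / 1.574 × 10⁻²⁴ = 4.21 × 10⁻¹⁰ m = 421 pm.

λ = 421 pm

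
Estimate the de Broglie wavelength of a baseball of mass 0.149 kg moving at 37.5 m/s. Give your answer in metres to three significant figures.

p = mv = 0.149 × 37.5 = 5.587 kg·m/s.
λ = h/p = 6.626 × 10⁻³⁴ / 5.587 = 1.19 × 10⁻³⁴ m.

λ = 1.19 × 10⁻³⁴ m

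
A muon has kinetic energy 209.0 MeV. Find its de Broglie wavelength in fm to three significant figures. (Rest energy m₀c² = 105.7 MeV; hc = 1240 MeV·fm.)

λ = 4.18 fm

Total energy E = KE + m₀c² = 209.0 + 105.7 = 314.7 MeV.
(pc)² = E² − (m₀c²)² = (314.7)² − (105.7)² = 8.786 × 10⁴ MeV², so pc = 296.4 MeV.
λ = hc/(pc) = 1240 MeV·fm / 296.4 MeV = 4.18 fm.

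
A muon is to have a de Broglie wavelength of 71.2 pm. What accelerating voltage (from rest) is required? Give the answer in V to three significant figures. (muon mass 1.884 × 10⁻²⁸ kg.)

p = h/λ = 6.626 × 10⁻³⁴ / 7.120 × 10⁻¹¹ = 9.306 × 10⁻²⁴ kg·m/s.
KE = p²/(2m) = 2.298 × 10⁻¹⁹ J.
V = KE/e = 2.298 × 10⁻¹⁹ / (1.602 × 10⁻¹⁹) = 1.43 V.

V = 1.43 V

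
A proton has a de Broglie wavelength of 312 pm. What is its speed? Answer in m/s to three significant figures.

v = 1270 m/s

p = h/λ = 6.626 × 10⁻³⁴ / 3.120 × 10⁻¹⁰ = 2.124 × 10⁻²⁴ kg·m/s.
v = p/m = 2.124 × 10⁻²⁴ / 1.673 × 10⁻²⁷ = 1.27 × 10³ m/s = 1270 m/s.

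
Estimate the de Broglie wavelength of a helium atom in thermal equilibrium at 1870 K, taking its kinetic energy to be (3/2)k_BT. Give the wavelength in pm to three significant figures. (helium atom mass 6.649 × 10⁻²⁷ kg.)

KE = (3/2)k_BT = 1.5 × 1.381 × 10⁻²³ × 1870 = 3.874 × 10⁻²⁰ J.
p = √(2mKE) = √(2 × 6.649 × 10⁻²⁷ × 3.874 × 10⁻²⁰) = 2.270 × 10⁻²³ kg·m/s.
λ = h/p = 2.92 × 10⁻¹¹ m = 29.2 pm.

λ = 29.2 pm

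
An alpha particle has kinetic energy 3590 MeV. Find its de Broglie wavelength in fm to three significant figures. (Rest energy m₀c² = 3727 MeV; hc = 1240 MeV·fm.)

Total energy E = KE + m₀c² = 3590 + 3727 = 7317 MeV.
(pc)² = E² − (m₀c²)² = (7317)² − (3727)² = 3.965 × 10⁷ MeV², so pc = 6297 MeV.
λ = hc/(pc) = 1240 MeV·fm / 6297 MeV = 0.197 fm.

λ = 0.197 fm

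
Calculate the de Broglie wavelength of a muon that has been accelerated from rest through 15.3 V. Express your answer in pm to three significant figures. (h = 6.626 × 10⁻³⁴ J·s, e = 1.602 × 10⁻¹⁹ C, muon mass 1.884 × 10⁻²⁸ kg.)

λ = 21.8 pm

KE = eV = 1.602 × 10⁻¹⁹ × 15.30 = 2.451 × 10⁻¹⁸ J.
p = √(2mKE) = √(2 × 1.884 × 10⁻²⁸ × 2.451 × 10⁻¹⁸) = 3.039 × 10⁻²³ kg·m/s.
λ = h/p = 6.626 × 10⁻³⁴ / 3.039 × 10⁻²³ = 2.18 × 10⁻¹¹ m = 21.8 pm.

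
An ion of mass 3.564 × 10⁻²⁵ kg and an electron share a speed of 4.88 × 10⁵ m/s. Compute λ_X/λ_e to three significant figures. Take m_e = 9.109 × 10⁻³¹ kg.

At fixed v, p = mv so λ = h/(mv) ∝ 1/m.
λ_X/λ_e = m_e/m_X = 9.109 × 10⁻³¹/3.564 × 10⁻²⁵ = 2.56 × 10⁻⁶.

λ_X/λ_e = 2.56 × 10⁻⁶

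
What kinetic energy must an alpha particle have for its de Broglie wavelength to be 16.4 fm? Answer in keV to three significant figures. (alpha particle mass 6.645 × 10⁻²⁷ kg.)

KE = 767 keV

p = h/λ = 6.626 × 10⁻³⁴ / 1.640 × 10⁻¹⁴ = 4.040 × 10⁻²⁰ kg·m/s.
KE = p²/(2m) = (4.040 × 10⁻²⁰)² / (2 × 6.645 × 10⁻²⁷) = 1.228 × 10⁻¹³ J = 767 keV.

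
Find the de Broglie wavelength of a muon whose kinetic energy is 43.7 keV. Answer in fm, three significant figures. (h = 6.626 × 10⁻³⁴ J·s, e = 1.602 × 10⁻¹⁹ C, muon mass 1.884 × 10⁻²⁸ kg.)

KE = 43.7 keV = 7.001 × 10⁻¹⁵ J.
p = √(2mKE) = √(2 × 1.884 × 10⁻²⁸ × 7.001 × 10⁻¹⁵) = 1.624 × 10⁻²¹ kg·m/s.
λ = h/p = 6.626 × 10⁻³⁴ / 1.624 × 10⁻²¹ = 4.08 × 10⁻¹³ m = 408 fm.

λ = 408 fm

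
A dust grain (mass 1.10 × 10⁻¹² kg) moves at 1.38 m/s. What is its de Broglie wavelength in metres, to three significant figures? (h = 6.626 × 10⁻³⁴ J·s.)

p = mv = 1.10 × 10⁻¹² × 1.38 = 1.518 × 10⁻¹² kg·m/s.
λ = h/p = 6.626 × 10⁻³⁴ / 1.518 × 10⁻¹² = 4.36 × 10⁻²² m.

λ = 4.36 × 10⁻²² m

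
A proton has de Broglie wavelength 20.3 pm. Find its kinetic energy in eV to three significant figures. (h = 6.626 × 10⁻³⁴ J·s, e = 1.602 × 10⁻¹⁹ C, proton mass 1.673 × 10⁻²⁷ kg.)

KE = 1.99 eV

p = h/λ = 6.626 × 10⁻³⁴ / 2.030 × 10⁻¹¹ = 3.264 × 10⁻²³ kg·m/s.
KE = p²/(2m) = (3.264 × 10⁻²³)² / (2 × 1.673 × 10⁻²⁷) = 3.184 × 10⁻¹⁹ J = 1.99 eV.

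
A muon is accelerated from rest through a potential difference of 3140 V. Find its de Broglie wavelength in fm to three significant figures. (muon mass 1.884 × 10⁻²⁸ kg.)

KE = eV = 1.602 × 10⁻¹⁹ × 3140 = 5.030 × 10⁻¹⁶ J.
p = √(2mKE) = √(2 × 1.884 × 10⁻²⁸ × 5.030 × 10⁻¹⁶) = 4.354 × 10⁻²² kg·m/s.
λ = h/p = 6.626 × 10⁻³⁴ / 4.354 × 10⁻²² = 1.52 × 10⁻¹² m = 1520 fm.

λ = 1520 fm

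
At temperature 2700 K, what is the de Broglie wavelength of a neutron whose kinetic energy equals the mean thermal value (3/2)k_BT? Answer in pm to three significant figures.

KE = (3/2)k_BT = 1.5 × 1.381 × 10⁻²³ × 2700 = 5.593 × 10⁻²⁰ J.
p = √(2mKE) = √(2 × 1.675 × 10⁻²⁷ × 5.593 × 10⁻²⁰) = 1.369 × 10⁻²³ kg·m/s.
λ = h/p = 4.84 × 10⁻¹¹ m = 48.4 pm.

λ = 48.4 pm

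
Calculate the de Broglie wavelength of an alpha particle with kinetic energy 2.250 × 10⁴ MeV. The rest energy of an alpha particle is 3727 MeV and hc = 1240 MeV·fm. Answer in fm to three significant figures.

λ = 0.0478 fm

Total energy E = KE + m₀c² = 2.250 × 10⁴ + 3727 = 26227 MeV.
(pc)² = E² − (m₀c²)² = (26227)² − (3727)² = 6.740 × 10⁸ MeV², so pc = 2.596 × 10⁴ MeV.
λ = hc/(pc) = 1240 MeV·fm / 2.596 × 10⁴ MeV = 0.0478 fm.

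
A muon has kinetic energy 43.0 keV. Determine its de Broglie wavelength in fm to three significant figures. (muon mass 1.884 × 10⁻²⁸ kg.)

KE = 43.0 keV = 6.889 × 10⁻¹⁵ J.
p = √(2mKE) = √(2 × 1.884 × 10⁻²⁸ × 6.889 × 10⁻¹⁵) = 1.611 × 10⁻²¹ kg·m/s.
λ = h/p = 6.626 × 10⁻³⁴ / 1.611 × 10⁻²¹ = 4.11 × 10⁻¹³ m = 411 fm.

λ = 411 fm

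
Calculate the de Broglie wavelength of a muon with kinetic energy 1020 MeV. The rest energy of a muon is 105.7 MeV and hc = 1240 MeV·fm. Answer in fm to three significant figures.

Total energy E = KE + m₀c² = 1020 + 105.7 = 1125.7 MeV.
(pc)² = E² − (m₀c²)² = (1125.7)² − (105.7)² = 1.256 × 10⁶ MeV², so pc = 1121 MeV.
λ = hc/(pc) = 1240 MeV·fm / 1121 MeV = 1.11 fm.

λ = 1.11 fm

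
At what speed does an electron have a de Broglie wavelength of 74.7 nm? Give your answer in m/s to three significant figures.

v = 9740 m/s

p = h/λ = 6.626 × 10⁻³⁴ / 7.470 × 10⁻⁸ = 8.870 × 10⁻²⁷ kg·m/s.
v = p/m = 8.870 × 10⁻²⁷ / 9.109 × 10⁻³¹ = 9.74 × 10³ m/s = 9740 m/s.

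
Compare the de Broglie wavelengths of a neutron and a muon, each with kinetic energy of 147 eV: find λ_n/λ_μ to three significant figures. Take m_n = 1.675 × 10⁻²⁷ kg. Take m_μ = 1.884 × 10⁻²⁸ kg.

At fixed KE, p = √(2mKE) so λ = h/p ∝ 1/√m.
λ_n/λ_μ = √(m_μ/m_n) = √(1.884 × 10⁻²⁸/1.675 × 10⁻²⁷) = √(0.1125) = 0.335.

λ_n/λ_μ = 0.335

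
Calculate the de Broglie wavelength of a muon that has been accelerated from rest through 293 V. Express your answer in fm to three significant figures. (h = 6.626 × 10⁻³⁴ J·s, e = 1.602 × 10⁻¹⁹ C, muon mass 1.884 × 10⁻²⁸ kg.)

λ = 4980 fm

KE = eV = 1.602 × 10⁻¹⁹ × 293.0 = 4.694 × 10⁻¹⁷ J.
p = √(2mKE) = √(2 × 1.884 × 10⁻²⁸ × 4.694 × 10⁻¹⁷) = 1.330 × 10⁻²² kg·m/s.
λ = h/p = 6.626 × 10⁻³⁴ / 1.330 × 10⁻²² = 4.98 × 10⁻¹² m = 4980 fm.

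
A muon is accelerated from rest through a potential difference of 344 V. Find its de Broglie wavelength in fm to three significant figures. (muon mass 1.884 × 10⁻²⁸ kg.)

λ = 4600 fm

KE = eV = 1.602 × 10⁻¹⁹ × 344.0 = 5.511 × 10⁻¹⁷ J.
p = √(2mKE) = √(2 × 1.884 × 10⁻²⁸ × 5.511 × 10⁻¹⁷) = 1.441 × 10⁻²² kg·m/s.
λ = h/p = 6.626 × 10⁻³⁴ / 1.441 × 10⁻²² = 4.60 × 10⁻¹² m = 4600 fm.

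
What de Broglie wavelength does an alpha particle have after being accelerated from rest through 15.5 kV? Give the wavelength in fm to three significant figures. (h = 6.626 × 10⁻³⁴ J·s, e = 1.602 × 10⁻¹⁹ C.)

KE = 2eV = 2 × 1.602 × 10⁻¹⁹ × 1.550 × 10⁴ = 4.966 × 10⁻¹⁵ J.
p = √(2mKE) = √(2 × 6.645 × 10⁻²⁷ × 4.966 × 10⁻¹⁵) = 8.124 × 10⁻²¹ kg·m/s.
λ = h/p = 6.626 × 10⁻³⁴ / 8.124 × 10⁻²¹ = 8.16 × 10⁻¹⁴ m = 81.6 fm.

λ = 81.6 fm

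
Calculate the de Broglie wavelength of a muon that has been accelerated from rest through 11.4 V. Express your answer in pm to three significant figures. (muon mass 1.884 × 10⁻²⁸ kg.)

λ = 25.3 pm

KE = eV = 1.602 × 10⁻¹⁹ × 11.40 = 1.826 × 10⁻¹⁸ J.
p = √(2mKE) = √(2 × 1.884 × 10⁻²⁸ × 1.826 × 10⁻¹⁸) = 2.623 × 10⁻²³ kg·m/s.
λ = h/p = 6.626 × 10⁻³⁴ / 2.623 × 10⁻²³ = 2.53 × 10⁻¹¹ m = 25.3 pm.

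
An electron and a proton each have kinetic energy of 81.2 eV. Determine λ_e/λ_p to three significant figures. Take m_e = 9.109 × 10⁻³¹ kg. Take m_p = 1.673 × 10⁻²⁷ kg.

λ_e/λ_p = 42.9

At fixed KE, p = √(2mKE) so λ = h/p ∝ 1/√m.
λ_e/λ_p = √(m_p/m_e) = √(1.673 × 10⁻²⁷/9.109 × 10⁻³¹) = √(1837) = 42.9.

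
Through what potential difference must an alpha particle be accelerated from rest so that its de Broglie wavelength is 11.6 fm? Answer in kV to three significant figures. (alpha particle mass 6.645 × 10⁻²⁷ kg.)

V = 766 kV

p = h/λ = 6.626 × 10⁻³⁴ / 1.160 × 10⁻¹⁴ = 5.712 × 10⁻²⁰ kg·m/s.
KE = p²/(2m) = 2.455 × 10⁻¹³ J.
V = KE/2e = 2.455 × 10⁻¹³ / (2 × 1.602 × 10⁻¹⁹) = 766 kV.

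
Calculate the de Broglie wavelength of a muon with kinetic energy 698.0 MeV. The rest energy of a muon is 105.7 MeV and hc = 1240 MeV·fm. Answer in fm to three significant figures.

Total energy E = KE + m₀c² = 698.0 + 105.7 = 803.7 MeV.
(pc)² = E² − (m₀c²)² = (803.7)² − (105.7)² = 6.348 × 10⁵ MeV², so pc = 796.7 MeV.
λ = hc/(pc) = 1240 MeV·fm / 796.7 MeV = 1.56 fm.

λ = 1.56 fm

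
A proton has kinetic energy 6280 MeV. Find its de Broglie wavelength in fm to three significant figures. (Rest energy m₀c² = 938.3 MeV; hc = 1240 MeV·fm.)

λ = 0.173 fm

Total energy E = KE + m₀c² = 6280 + 938.3 = 7218.3 MeV.
(pc)² = E² − (m₀c²)² = (7218.3)² − (938.3)² = 5.122 × 10⁷ MeV², so pc = 7157 MeV.
λ = hc/(pc) = 1240 MeV·fm / 7157 MeV = 0.173 fm.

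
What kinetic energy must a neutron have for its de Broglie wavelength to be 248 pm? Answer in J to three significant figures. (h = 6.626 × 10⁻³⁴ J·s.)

KE = 2.13 × 10⁻²¹ J

p = h/λ = 6.626 × 10⁻³⁴ / 2.480 × 10⁻¹⁰ = 2.672 × 10⁻²⁴ kg·m/s.
KE = p²/(2m) = (2.672 × 10⁻²⁴)² / (2 × 1.675 × 10⁻²⁷) = 2.131 × 10⁻²¹ J = 2.13 × 10⁻²¹ J.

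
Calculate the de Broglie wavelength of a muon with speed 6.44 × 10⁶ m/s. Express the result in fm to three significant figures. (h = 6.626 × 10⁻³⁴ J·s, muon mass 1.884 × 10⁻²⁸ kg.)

λ = 546 fm

p = mv = 1.884 × 10⁻²⁸ × 6.44 × 10⁶ = 1.213 × 10⁻²¹ kg·m/s.
λ = h/p = 6.626 × 10⁻³⁴ / 1.213 × 10⁻²¹ = 5.46 × 10⁻¹³ m = 546 fm.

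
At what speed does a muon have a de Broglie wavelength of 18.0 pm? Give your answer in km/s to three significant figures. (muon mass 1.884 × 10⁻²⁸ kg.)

v = 195 km/s

p = h/λ = 6.626 × 10⁻³⁴ / 1.800 × 10⁻¹¹ = 3.681 × 10⁻²³ kg·m/s.
v = p/m = 3.681 × 10⁻²³ / 1.884 × 10⁻²⁸ = 1.95 × 10⁵ m/s = 195 km/s.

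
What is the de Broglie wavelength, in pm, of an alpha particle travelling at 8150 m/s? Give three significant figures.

λ = 12.2 pm

p = mv = 6.645 × 10⁻²⁷ × 8150 = 5.416 × 10⁻²³ kg·m/s.
λ = h/p = 6.626 × 10⁻³⁴ / 5.416 × 10⁻²³ = 1.22 × 10⁻¹¹ m = 12.2 pm.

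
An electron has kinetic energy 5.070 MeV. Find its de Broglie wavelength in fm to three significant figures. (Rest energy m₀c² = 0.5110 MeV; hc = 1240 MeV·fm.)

λ = 223 fm

Total energy E = KE + m₀c² = 5.070 + 0.5110 = 5.5810 MeV.
(pc)² = E² − (m₀c²)² = (5.5810)² − (0.5110)² = 30.89 MeV², so pc = 5.558 MeV.
λ = hc/(pc) = 1240 MeV·fm / 5.558 MeV = 223 fm.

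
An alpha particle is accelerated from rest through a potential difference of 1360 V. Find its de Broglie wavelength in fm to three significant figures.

KE = 2eV = 2 × 1.602 × 10⁻¹⁹ × 1360 = 4.357 × 10⁻¹⁶ J.
p = √(2mKE) = √(2 × 6.645 × 10⁻²⁷ × 4.357 × 10⁻¹⁶) = 2.406 × 10⁻²¹ kg·m/s.
λ = h/p = 6.626 × 10⁻³⁴ / 2.406 × 10⁻²¹ = 2.75 × 10⁻¹³ m = 275 fm.

λ = 275 fm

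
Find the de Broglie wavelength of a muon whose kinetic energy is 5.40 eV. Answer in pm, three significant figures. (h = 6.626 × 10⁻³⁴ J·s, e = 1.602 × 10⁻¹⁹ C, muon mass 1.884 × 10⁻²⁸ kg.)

KE = 5.40 eV = 8.651 × 10⁻¹⁹ J.
p = √(2mKE) = √(2 × 1.884 × 10⁻²⁸ × 8.651 × 10⁻¹⁹) = 1.805 × 10⁻²³ kg·m/s.
λ = h/p = 6.626 × 10⁻³⁴ / 1.805 × 10⁻²³ = 3.67 × 10⁻¹¹ m = 36.7 pm.

λ = 36.7 pm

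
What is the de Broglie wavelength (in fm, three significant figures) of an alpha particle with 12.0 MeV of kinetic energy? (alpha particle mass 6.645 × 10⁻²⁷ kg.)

KE = 12.0 MeV = 1.922 × 10⁻¹² J.
p = √(2mKE) = √(2 × 6.645 × 10⁻²⁷ × 1.922 × 10⁻¹²) = 1.598 × 10⁻¹⁹ kg·m/s.
λ = h/p = 6.626 × 10⁻³⁴ / 1.598 × 10⁻¹⁹ = 4.15 × 10⁻¹⁵ m = 4.15 fm.

λ = 4.15 fm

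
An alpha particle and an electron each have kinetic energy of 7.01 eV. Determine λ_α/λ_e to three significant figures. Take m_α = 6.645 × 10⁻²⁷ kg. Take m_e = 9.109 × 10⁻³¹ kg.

At fixed KE, p = √(2mKE) so λ = h/p ∝ 1/√m.
λ_α/λ_e = √(m_e/m_α) = √(9.109 × 10⁻³¹/6.645 × 10⁻²⁷) = √(1.371 × 10⁻⁴) = 0.0117.

λ_α/λ_e = 0.0117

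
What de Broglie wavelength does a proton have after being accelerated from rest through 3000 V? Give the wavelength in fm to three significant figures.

λ = 523 fm

KE = eV = 1.602 × 10⁻¹⁹ × 3000 = 4.806 × 10⁻¹⁶ J.
p = √(2mKE) = √(2 × 1.673 × 10⁻²⁷ × 4.806 × 10⁻¹⁶) = 1.268 × 10⁻²¹ kg·m/s.
λ = h/p = 6.626 × 10⁻³⁴ / 1.268 × 10⁻²¹ = 5.23 × 10⁻¹³ m = 523 fm.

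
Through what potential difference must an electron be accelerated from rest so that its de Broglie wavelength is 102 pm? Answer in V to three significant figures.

V = 145 V

p = h/λ = 6.626 × 10⁻³⁴ / 1.020 × 10⁻¹⁰ = 6.496 × 10⁻²⁴ kg·m/s.
KE = p²/(2m) = 2.316 × 10⁻¹⁷ J.
V = KE/e = 2.316 × 10⁻¹⁷ / (1.602 × 10⁻¹⁹) = 145 V.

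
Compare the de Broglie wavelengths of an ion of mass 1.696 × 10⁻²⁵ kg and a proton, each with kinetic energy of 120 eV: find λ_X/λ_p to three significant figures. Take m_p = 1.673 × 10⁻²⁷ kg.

At fixed KE, p = √(2mKE) so λ = h/p ∝ 1/√m.
λ_X/λ_p = √(m_p/m_X) = √(1.673 × 10⁻²⁷/1.696 × 10⁻²⁵) = √(9.864 × 10⁻³) = 0.0993.

λ_X/λ_p = 0.0993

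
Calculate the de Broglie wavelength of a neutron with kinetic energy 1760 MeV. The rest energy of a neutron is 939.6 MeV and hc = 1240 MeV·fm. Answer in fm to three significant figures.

Total energy E = KE + m₀c² = 1760 + 939.6 = 2699.6 MeV.
(pc)² = E² − (m₀c²)² = (2699.6)² − (939.6)² = 6.405 × 10⁶ MeV², so pc = 2531 MeV.
λ = hc/(pc) = 1240 MeV·fm / 2531 MeV = 0.490 fm.

λ = 0.490 fm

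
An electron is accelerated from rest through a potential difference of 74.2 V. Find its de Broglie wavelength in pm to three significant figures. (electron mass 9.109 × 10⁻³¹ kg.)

λ = 142 pm

KE = eV = 1.602 × 10⁻¹⁹ × 74.20 = 1.189 × 10⁻¹⁷ J.
p = √(2mKE) = √(2 × 9.109 × 10⁻³¹ × 1.189 × 10⁻¹⁷) = 4.654 × 10⁻²⁴ kg·m/s.
λ = h/p = 6.626 × 10⁻³⁴ / 4.654 × 10⁻²⁴ = 1.42 × 10⁻¹⁰ m = 142 pm.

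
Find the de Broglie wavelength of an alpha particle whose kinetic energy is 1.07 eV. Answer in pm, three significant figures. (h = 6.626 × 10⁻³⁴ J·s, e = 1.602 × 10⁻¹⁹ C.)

λ = 13.9 pm

KE = 1.07 eV = 1.714 × 10⁻¹⁹ J.
p = √(2mKE) = √(2 × 6.645 × 10⁻²⁷ × 1.714 × 10⁻¹⁹) = 4.773 × 10⁻²³ kg·m/s.
λ = h/p = 6.626 × 10⁻³⁴ / 4.773 × 10⁻²³ = 1.39 × 10⁻¹¹ m = 13.9 pm.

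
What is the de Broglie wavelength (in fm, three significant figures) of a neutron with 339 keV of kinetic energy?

KE = 339 keV = 5.431 × 10⁻¹⁴ J.
p = √(2mKE) = √(2 × 1.675 × 10⁻²⁷ × 5.431 × 10⁻¹⁴) = 1.349 × 10⁻²⁰ kg·m/s.
λ = h/p = 6.626 × 10⁻³⁴ / 1.349 × 10⁻²⁰ = 4.91 × 10⁻¹⁴ m = 49.1 fm.

λ = 49.1 fm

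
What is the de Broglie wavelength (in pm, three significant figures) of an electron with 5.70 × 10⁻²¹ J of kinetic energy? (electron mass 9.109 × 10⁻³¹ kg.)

p = √(2mKE) = √(2 × 9.109 × 10⁻³¹ × 5.700 × 10⁻²¹) = 1.019 × 10⁻²⁵ kg·m/s.
λ = h/p = 6.626 × 10⁻³⁴ / 1.019 × 10⁻²⁵ = 6.50 × 10⁻⁹ m = 6500 pm.

λ = 6500 pm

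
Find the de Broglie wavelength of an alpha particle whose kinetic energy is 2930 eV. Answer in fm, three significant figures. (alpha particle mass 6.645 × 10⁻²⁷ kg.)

λ = 265 fm

KE = 2930 eV = 4.694 × 10⁻¹⁶ J.
p = √(2mKE) = √(2 × 6.645 × 10⁻²⁷ × 4.694 × 10⁻¹⁶) = 2.498 × 10⁻²¹ kg·m/s.
λ = h/p = 6.626 × 10⁻³⁴ / 2.498 × 10⁻²¹ = 2.65 × 10⁻¹³ m = 265 fm.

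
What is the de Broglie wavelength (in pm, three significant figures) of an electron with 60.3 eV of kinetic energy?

KE = 60.3 eV = 9.660 × 10⁻¹⁸ J.
p = √(2mKE) = √(2 × 9.109 × 10⁻³¹ × 9.660 × 10⁻¹⁸) = 4.195 × 10⁻²⁴ kg·m/s.
λ = h/p = 6.626 × 10⁻³⁴ / 4.195 × 10⁻²⁴ = 1.58 × 10⁻¹⁰ m = 158 pm.

λ = 158 pm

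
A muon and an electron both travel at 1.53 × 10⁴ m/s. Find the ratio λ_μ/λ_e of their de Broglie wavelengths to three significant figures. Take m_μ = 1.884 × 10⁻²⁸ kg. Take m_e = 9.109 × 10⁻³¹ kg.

At fixed v, p = mv so λ = h/(mv) ∝ 1/m.
λ_μ/λ_e = m_e/m_μ = 9.109 × 10⁻³¹/1.884 × 10⁻²⁸ = 4.83 × 10⁻³.

λ_μ/λ_e = 4.83 × 10⁻³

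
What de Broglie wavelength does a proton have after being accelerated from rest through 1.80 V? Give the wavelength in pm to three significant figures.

λ = 21.3 pm

KE = eV = 1.602 × 10⁻¹⁹ × 1.800 = 2.884 × 10⁻¹⁹ J.
p = √(2mKE) = √(2 × 1.673 × 10⁻²⁷ × 2.884 × 10⁻¹⁹) = 3.106 × 10⁻²³ kg·m/s.
λ = h/p = 6.626 × 10⁻³⁴ / 3.106 × 10⁻²³ = 2.13 × 10⁻¹¹ m = 21.3 pm.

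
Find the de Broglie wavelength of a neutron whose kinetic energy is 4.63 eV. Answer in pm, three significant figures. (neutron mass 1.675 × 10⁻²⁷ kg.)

KE = 4.63 eV = 7.417 × 10⁻¹⁹ J.
p = √(2mKE) = √(2 × 1.675 × 10⁻²⁷ × 7.417 × 10⁻¹⁹) = 4.985 × 10⁻²³ kg·m/s.
λ = h/p = 6.626 × 10⁻³⁴ / 4.985 × 10⁻²³ = 1.33 × 10⁻¹¹ m = 13.3 pm.

λ = 13.3 pm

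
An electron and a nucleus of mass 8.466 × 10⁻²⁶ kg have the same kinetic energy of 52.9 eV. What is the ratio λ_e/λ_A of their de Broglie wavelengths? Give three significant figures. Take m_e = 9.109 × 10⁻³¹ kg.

At fixed KE, p = √(2mKE) so λ = h/p ∝ 1/√m.
λ_e/λ_A = √(m_A/m_e) = √(8.466 × 10⁻²⁶/9.109 × 10⁻³¹) = √(9.294 × 10⁴) = 305.

λ_e/λ_A = 305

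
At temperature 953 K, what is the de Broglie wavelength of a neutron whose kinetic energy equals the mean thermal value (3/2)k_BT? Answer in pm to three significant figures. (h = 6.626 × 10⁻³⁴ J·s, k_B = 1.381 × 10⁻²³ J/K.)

λ = 81.5 pm

KE = (3/2)k_BT = 1.5 × 1.381 × 10⁻²³ × 953 = 1.974 × 10⁻²⁰ J.
p = √(2mKE) = √(2 × 1.675 × 10⁻²⁷ × 1.974 × 10⁻²⁰) = 8.132 × 10⁻²⁴ kg·m/s.
λ = h/p = 8.15 × 10⁻¹¹ m = 81.5 pm.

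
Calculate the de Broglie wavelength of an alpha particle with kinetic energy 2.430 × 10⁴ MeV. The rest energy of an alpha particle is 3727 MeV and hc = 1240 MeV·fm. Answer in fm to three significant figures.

Total energy E = KE + m₀c² = 2.430 × 10⁴ + 3727 = 28027 MeV.
(pc)² = E² − (m₀c²)² = (28027)² − (3727)² = 7.716 × 10⁸ MeV², so pc = 2.778 × 10⁴ MeV.
λ = hc/(pc) = 1240 MeV·fm / 2.778 × 10⁴ MeV = 0.0446 fm.

λ = 0.0446 fm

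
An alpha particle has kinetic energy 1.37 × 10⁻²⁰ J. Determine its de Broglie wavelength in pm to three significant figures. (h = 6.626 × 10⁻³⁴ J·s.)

λ = 49.1 pm

p = √(2mKE) = √(2 × 6.645 × 10⁻²⁷ × 1.370 × 10⁻²⁰) = 1.349 × 10⁻²³ kg·m/s.
λ = h/p = 6.626 × 10⁻³⁴ / 1.349 × 10⁻²³ = 4.91 × 10⁻¹¹ m = 49.1 pm.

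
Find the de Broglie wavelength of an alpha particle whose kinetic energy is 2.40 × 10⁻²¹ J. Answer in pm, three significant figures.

p = √(2mKE) = √(2 × 6.645 × 10⁻²⁷ × 2.400 × 10⁻²¹) = 5.648 × 10⁻²⁴ kg·m/s.
λ = h/p = 6.626 × 10⁻³⁴ / 5.648 × 10⁻²⁴ = 1.17 × 10⁻¹⁰ m = 117 pm.

λ = 117 pm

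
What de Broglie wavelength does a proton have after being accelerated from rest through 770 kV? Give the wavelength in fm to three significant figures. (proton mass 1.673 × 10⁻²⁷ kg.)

KE = eV = 1.602 × 10⁻¹⁹ × 7.700 × 10⁵ = 1.234 × 10⁻¹³ J.
p = √(2mKE) = √(2 × 1.673 × 10⁻²⁷ × 1.234 × 10⁻¹³) = 2.032 × 10⁻²⁰ kg·m/s.
λ = h/p = 6.626 × 10⁻³⁴ / 2.032 × 10⁻²⁰ = 3.26 × 10⁻¹⁴ m = 32.6 fm.

λ = 32.6 fm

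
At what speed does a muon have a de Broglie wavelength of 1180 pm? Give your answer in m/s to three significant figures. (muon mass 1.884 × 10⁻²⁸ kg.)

p = h/λ = 6.626 × 10⁻³⁴ / 1.180 × 10⁻⁹ = 5.615 × 10⁻²⁵ kg·m/s.
v = p/m = 5.615 × 10⁻²⁵ / 1.884 × 10⁻²⁸ = 2.98 × 10³ m/s = 2980 m/s.

v = 2980 m/s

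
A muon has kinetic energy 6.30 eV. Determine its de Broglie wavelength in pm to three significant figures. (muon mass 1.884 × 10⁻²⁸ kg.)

KE = 6.30 eV = 1.009 × 10⁻¹⁸ J.
p = √(2mKE) = √(2 × 1.884 × 10⁻²⁸ × 1.009 × 10⁻¹⁸) = 1.950 × 10⁻²³ kg·m/s.
λ = h/p = 6.626 × 10⁻³⁴ / 1.950 × 10⁻²³ = 3.40 × 10⁻¹¹ m = 34.0 pm.

λ = 34.0 pm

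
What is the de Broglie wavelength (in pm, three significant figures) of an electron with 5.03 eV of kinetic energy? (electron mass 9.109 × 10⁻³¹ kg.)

λ = 547 pm

KE = 5.03 eV = 8.058 × 10⁻¹⁹ J.
p = √(2mKE) = √(2 × 9.109 × 10⁻³¹ × 8.058 × 10⁻¹⁹) = 1.212 × 10⁻²⁴ kg·m/s.
λ = h/p = 6.626 × 10⁻³⁴ / 1.212 × 10⁻²⁴ = 5.47 × 10⁻¹⁰ m = 547 pm.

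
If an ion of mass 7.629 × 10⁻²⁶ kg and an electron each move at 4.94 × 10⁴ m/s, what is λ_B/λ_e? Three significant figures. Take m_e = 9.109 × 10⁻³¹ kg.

At fixed v, p = mv so λ = h/(mv) ∝ 1/m.
λ_B/λ_e = m_e/m_B = 9.109 × 10⁻³¹/7.629 × 10⁻²⁶ = 1.19 × 10⁻⁵.

λ_B/λ_e = 1.19 × 10⁻⁵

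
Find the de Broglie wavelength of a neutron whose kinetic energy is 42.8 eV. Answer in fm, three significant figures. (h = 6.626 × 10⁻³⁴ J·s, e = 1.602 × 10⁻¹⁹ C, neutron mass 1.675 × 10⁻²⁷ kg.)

KE = 42.8 eV = 6.857 × 10⁻¹⁸ J.
p = √(2mKE) = √(2 × 1.675 × 10⁻²⁷ × 6.857 × 10⁻¹⁸) = 1.516 × 10⁻²² kg·m/s.
λ = h/p = 6.626 × 10⁻³⁴ / 1.516 × 10⁻²² = 4.37 × 10⁻¹² m = 4370 fm.

λ = 4370 fm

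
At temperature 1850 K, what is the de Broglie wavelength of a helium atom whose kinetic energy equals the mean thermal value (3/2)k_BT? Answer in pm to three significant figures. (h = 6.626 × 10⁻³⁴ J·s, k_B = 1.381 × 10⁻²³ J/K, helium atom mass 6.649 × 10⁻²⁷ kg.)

λ = 29.4 pm

KE = (3/2)k_BT = 1.5 × 1.381 × 10⁻²³ × 1850 = 3.832 × 10⁻²⁰ J.
p = √(2mKE) = √(2 × 6.649 × 10⁻²⁷ × 3.832 × 10⁻²⁰) = 2.257 × 10⁻²³ kg·m/s.
λ = h/p = 2.94 × 10⁻¹¹ m = 29.4 pm.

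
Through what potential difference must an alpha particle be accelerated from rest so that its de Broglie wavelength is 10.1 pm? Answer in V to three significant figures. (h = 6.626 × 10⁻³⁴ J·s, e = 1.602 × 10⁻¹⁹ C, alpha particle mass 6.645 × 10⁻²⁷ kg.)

p = h/λ = 6.626 × 10⁻³⁴ / 1.010 × 10⁻¹¹ = 6.560 × 10⁻²³ kg·m/s.
KE = p²/(2m) = 3.238 × 10⁻¹⁹ J.
V = KE/2e = 3.238 × 10⁻¹⁹ / (2 × 1.602 × 10⁻¹⁹) = 1.01 V.

V = 1.01 V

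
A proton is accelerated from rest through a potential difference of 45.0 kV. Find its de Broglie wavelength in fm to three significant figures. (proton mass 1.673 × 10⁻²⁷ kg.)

λ = 135 fm

KE = eV = 1.602 × 10⁻¹⁹ × 4.500 × 10⁴ = 7.209 × 10⁻¹⁵ J.
p = √(2mKE) = √(2 × 1.673 × 10⁻²⁷ × 7.209 × 10⁻¹⁵) = 4.911 × 10⁻²¹ kg·m/s.
λ = h/p = 6.626 × 10⁻³⁴ / 4.911 × 10⁻²¹ = 1.35 × 10⁻¹³ m = 135 fm.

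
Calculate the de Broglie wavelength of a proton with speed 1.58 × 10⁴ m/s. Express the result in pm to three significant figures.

λ = 25.1 pm

p = mv = 1.673 × 10⁻²⁷ × 1.58 × 10⁴ = 2.643 × 10⁻²³ kg·m/s.
λ = h/p = 6.626 × 10⁻³⁴ / 2.643 × 10⁻²³ = 2.51 × 10⁻¹¹ m = 25.1 pm.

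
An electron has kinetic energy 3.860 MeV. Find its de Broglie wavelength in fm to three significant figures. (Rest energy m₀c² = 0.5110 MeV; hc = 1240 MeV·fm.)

Total energy E = KE + m₀c² = 3.860 + 0.5110 = 4.3710 MeV.
(pc)² = E² − (m₀c²)² = (4.3710)² − (0.5110)² = 18.84 MeV², so pc = 4.341 MeV.
λ = hc/(pc) = 1240 MeV·fm / 4.341 MeV = 286 fm.

λ = 286 fm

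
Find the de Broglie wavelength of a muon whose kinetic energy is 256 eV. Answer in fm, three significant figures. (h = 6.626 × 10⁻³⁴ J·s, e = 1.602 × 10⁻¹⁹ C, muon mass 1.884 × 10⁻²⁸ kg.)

λ = 5330 fm

KE = 256 eV = 4.101 × 10⁻¹⁷ J.
p = √(2mKE) = √(2 × 1.884 × 10⁻²⁸ × 4.101 × 10⁻¹⁷) = 1.243 × 10⁻²² kg·m/s.
λ = h/p = 6.626 × 10⁻³⁴ / 1.243 × 10⁻²² = 5.33 × 10⁻¹² m = 5330 fm.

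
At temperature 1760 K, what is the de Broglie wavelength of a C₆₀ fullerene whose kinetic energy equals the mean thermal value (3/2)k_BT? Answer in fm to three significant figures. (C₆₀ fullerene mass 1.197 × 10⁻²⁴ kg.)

KE = (3/2)k_BT = 1.5 × 1.381 × 10⁻²³ × 1760 = 3.646 × 10⁻²⁰ J.
p = √(2mKE) = √(2 × 1.197 × 10⁻²⁴ × 3.646 × 10⁻²⁰) = 2.954 × 10⁻²² kg·m/s.
λ = h/p = 2.24 × 10⁻¹² m = 2240 fm.

λ = 2240 fm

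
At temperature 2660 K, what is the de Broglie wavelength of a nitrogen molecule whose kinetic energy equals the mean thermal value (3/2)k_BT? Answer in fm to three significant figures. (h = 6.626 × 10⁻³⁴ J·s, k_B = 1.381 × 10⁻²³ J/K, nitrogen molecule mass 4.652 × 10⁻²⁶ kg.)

KE = (3/2)k_BT = 1.5 × 1.381 × 10⁻²³ × 2660 = 5.510 × 10⁻²⁰ J.
p = √(2mKE) = √(2 × 4.652 × 10⁻²⁶ × 5.510 × 10⁻²⁰) = 7.160 × 10⁻²³ kg·m/s.
λ = h/p = 9.25 × 10⁻¹² m = 9250 fm.

λ = 9250 fm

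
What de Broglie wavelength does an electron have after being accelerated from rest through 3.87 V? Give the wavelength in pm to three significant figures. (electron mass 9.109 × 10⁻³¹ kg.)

λ = 623 pm

KE = eV = 1.602 × 10⁻¹⁹ × 3.870 = 6.200 × 10⁻¹⁹ J.
p = √(2mKE) = √(2 × 9.109 × 10⁻³¹ × 6.200 × 10⁻¹⁹) = 1.063 × 10⁻²⁴ kg·m/s.
λ = h/p = 6.626 × 10⁻³⁴ / 1.063 × 10⁻²⁴ = 6.23 × 10⁻¹⁰ m = 623 pm.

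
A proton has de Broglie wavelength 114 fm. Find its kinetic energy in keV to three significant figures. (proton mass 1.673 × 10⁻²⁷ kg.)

p = h/λ = 6.626 × 10⁻³⁴ / 1.140 × 10⁻¹³ = 5.812 × 10⁻²¹ kg·m/s.
KE = p²/(2m) = (5.812 × 10⁻²¹)² / (2 × 1.673 × 10⁻²⁷) = 1.010 × 10⁻¹⁴ J = 63.0 keV.

KE = 63.0 keV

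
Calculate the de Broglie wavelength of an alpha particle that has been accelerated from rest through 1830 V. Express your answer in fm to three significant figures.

λ = 237 fm

KE = 2eV = 2 × 1.602 × 10⁻¹⁹ × 1830 = 5.863 × 10⁻¹⁶ J.
p = √(2mKE) = √(2 × 6.645 × 10⁻²⁷ × 5.863 × 10⁻¹⁶) = 2.791 × 10⁻²¹ kg·m/s.
λ = h/p = 6.626 × 10⁻³⁴ / 2.791 × 10⁻²¹ = 2.37 × 10⁻¹³ m = 237 fm.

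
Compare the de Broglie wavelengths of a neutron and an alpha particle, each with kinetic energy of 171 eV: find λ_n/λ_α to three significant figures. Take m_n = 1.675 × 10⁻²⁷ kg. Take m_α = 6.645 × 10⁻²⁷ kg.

λ_n/λ_α = 1.99

At fixed KE, p = √(2mKE) so λ = h/p ∝ 1/√m.
λ_n/λ_α = √(m_α/m_n) = √(6.645 × 10⁻²⁷/1.675 × 10⁻²⁷) = √(3.967) = 1.99.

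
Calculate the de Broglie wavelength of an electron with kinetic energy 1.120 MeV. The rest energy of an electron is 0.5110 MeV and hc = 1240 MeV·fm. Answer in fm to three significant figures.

λ = 801 fm

Total energy E = KE + m₀c² = 1.120 + 0.5110 = 1.6310 MeV.
(pc)² = E² − (m₀c²)² = (1.6310)² − (0.5110)² = 2.399 MeV², so pc = 1.549 MeV.
λ = hc/(pc) = 1240 MeV·fm / 1.549 MeV = 801 fm.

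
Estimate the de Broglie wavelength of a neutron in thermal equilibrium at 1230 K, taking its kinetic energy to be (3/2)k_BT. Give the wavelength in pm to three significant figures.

λ = 71.7 pm

KE = (3/2)k_BT = 1.5 × 1.381 × 10⁻²³ × 1230 = 2.548 × 10⁻²⁰ J.
p = √(2mKE) = √(2 × 1.675 × 10⁻²⁷ × 2.548 × 10⁻²⁰) = 9.239 × 10⁻²⁴ kg·m/s.
λ = h/p = 7.17 × 10⁻¹¹ m = 71.7 pm.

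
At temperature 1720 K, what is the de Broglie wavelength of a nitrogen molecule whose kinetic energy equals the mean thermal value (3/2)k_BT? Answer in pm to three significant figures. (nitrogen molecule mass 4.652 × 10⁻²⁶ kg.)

KE = (3/2)k_BT = 1.5 × 1.381 × 10⁻²³ × 1720 = 3.563 × 10⁻²⁰ J.
p = √(2mKE) = √(2 × 4.652 × 10⁻²⁶ × 3.563 × 10⁻²⁰) = 5.758 × 10⁻²³ kg·m/s.
λ = h/p = 1.15 × 10⁻¹¹ m = 11.5 pm.

λ = 11.5 pm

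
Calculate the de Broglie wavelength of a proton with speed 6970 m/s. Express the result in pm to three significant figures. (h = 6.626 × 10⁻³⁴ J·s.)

p = mv = 1.673 × 10⁻²⁷ × 6970 = 1.166 × 10⁻²³ kg·m/s.
λ = h/p = 6.626 × 10⁻³⁴ / 1.166 × 10⁻²³ = 5.68 × 10⁻¹¹ m = 56.8 pm.

λ = 56.8 pm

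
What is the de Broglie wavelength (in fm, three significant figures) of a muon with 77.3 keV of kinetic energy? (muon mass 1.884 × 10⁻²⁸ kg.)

KE = 77.3 keV = 1.238 × 10⁻¹⁴ J.
p = √(2mKE) = √(2 × 1.884 × 10⁻²⁸ × 1.238 × 10⁻¹⁴) = 2.160 × 10⁻²¹ kg·m/s.
λ = h/p = 6.626 × 10⁻³⁴ / 2.160 × 10⁻²¹ = 3.07 × 10⁻¹³ m = 307 fm.

λ = 307 fm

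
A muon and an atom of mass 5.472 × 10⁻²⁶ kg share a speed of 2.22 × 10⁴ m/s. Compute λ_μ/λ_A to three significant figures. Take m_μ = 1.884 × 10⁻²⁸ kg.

At fixed v, p = mv so λ = h/(mv) ∝ 1/m.
λ_μ/λ_A = m_A/m_μ = 5.472 × 10⁻²⁶/1.884 × 10⁻²⁸ = 290.

λ_μ/λ_A = 290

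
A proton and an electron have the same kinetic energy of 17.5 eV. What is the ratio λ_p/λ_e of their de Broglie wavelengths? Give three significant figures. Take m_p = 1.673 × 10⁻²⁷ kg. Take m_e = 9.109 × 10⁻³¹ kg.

At fixed KE, p = √(2mKE) so λ = h/p ∝ 1/√m.
λ_p/λ_e = √(m_e/m_p) = √(9.109 × 10⁻³¹/1.673 × 10⁻²⁷) = √(5.445 × 10⁻⁴) = 0.0233.

λ_p/λ_e = 0.0233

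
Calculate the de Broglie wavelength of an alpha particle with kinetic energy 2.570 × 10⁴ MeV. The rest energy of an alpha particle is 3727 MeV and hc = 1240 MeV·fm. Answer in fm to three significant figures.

Total energy E = KE + m₀c² = 2.570 × 10⁴ + 3727 = 29427 MeV.
(pc)² = E² − (m₀c²)² = (29427)² − (3727)² = 8.521 × 10⁸ MeV², so pc = 2.919 × 10⁴ MeV.
λ = hc/(pc) = 1240 MeV·fm / 2.919 × 10⁴ MeV = 0.0425 fm.

λ = 0.0425 fm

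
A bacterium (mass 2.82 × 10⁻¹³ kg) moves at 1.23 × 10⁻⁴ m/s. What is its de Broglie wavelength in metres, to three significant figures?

λ = 1.91 × 10⁻¹⁷ m

p = mv = 2.82 × 10⁻¹³ × 1.23 × 10⁻⁴ = 3.469 × 10⁻¹⁷ kg·m/s.
λ = h/p = 6.626 × 10⁻³⁴ / 3.469 × 10⁻¹⁷ = 1.91 × 10⁻¹⁷ m.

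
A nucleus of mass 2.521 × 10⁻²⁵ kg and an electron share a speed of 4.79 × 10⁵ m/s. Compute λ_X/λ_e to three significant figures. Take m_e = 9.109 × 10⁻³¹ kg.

At fixed v, p = mv so λ = h/(mv) ∝ 1/m.
λ_X/λ_e = m_e/m_X = 9.109 × 10⁻³¹/2.521 × 10⁻²⁵ = 3.61 × 10⁻⁶.

λ_X/λ_e = 3.61 × 10⁻⁶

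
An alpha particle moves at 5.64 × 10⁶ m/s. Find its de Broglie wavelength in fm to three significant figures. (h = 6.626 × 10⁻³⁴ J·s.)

p = mv = 6.645 × 10⁻²⁷ × 5.64 × 10⁶ = 3.748 × 10⁻²⁰ kg·m/s.
λ = h/p = 6.626 × 10⁻³⁴ / 3.748 × 10⁻²⁰ = 1.77 × 10⁻¹⁴ m = 17.7 fm.

λ = 17.7 fm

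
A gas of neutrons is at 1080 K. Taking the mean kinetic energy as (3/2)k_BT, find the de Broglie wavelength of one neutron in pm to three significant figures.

λ = 76.5 pm

KE = (3/2)k_BT = 1.5 × 1.381 × 10⁻²³ × 1080 = 2.237 × 10⁻²⁰ J.
p = √(2mKE) = √(2 × 1.675 × 10⁻²⁷ × 2.237 × 10⁻²⁰) = 8.657 × 10⁻²⁴ kg·m/s.
λ = h/p = 7.65 × 10⁻¹¹ m = 76.5 pm.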